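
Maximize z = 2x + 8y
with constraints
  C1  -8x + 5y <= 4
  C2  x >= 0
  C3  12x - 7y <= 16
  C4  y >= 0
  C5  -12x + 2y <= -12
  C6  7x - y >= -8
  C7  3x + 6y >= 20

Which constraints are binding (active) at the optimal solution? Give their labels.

C1 and C3

Extreme points and z = 2x + 8y:
  (27, 44) → z = 406
  (17/11, 36/11) → z = 322/11
  (236/93, 64/31) → z = 2008/93
  (56/39, 34/13) → z = 928/39

The maximum is at (27, 44). Substituting into each constraint, equality holds for C1 and C3; the remaining constraints have slack.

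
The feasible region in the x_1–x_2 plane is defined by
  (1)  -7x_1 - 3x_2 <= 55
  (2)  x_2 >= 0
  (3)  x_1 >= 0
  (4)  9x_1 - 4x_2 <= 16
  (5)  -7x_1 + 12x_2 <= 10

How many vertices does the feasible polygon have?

4

Intersecting each pair of boundary lines and keeping only the points that satisfy every inequality leaves:
  (0, 0)
  (16/9, 0)
  (0, 5/6)
  (29/10, 101/40)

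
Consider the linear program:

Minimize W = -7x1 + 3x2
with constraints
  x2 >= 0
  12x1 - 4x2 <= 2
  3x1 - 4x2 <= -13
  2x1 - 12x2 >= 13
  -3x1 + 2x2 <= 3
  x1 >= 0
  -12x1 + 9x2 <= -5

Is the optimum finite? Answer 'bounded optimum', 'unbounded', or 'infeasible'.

infeasible

The boundaries x1 = 0 and -12x1 + 9x2 = -5 meet at (0, -5/9), but that point violates x2 ≥ 0. Every candidate vertex is excluded by some other constraint, so the feasible region is empty.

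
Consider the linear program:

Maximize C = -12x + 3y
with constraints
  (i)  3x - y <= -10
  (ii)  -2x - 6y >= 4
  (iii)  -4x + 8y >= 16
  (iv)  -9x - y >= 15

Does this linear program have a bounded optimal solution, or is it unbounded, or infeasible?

From the feasible point (-16/5, 2/5), moving in the direction (-8, -4) keeps every constraint satisfied while C increases without bound.

unbounded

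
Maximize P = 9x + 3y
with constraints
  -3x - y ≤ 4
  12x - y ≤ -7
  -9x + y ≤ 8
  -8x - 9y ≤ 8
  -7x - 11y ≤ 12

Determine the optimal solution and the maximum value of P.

Feasible corners and P = 9x + 3y:
  (1/3, 11) → P = 36
  (-71/116, -10/29) → P = -759/116
  (-80/89, -8/89) → P = -744/89

The optimum lies where 12x - y = -7 and -9x + y = 8.
Solving simultaneously gives x = 1/3, y = 11.

x = 1/3, y = 11, maximum P = 36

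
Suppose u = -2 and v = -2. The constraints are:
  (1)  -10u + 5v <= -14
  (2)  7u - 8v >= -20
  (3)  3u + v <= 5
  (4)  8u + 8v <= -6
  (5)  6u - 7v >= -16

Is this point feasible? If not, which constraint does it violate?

not feasible — violates (1)

Constraint (1): -10u + 5v = 10, which is not ≤ -14. All other constraints are satisfied.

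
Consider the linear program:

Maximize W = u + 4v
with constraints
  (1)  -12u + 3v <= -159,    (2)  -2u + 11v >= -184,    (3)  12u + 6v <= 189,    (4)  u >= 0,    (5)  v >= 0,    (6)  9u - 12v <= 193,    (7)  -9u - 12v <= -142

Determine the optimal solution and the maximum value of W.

u = 169/12, v = 10/3, maximum W = 329/12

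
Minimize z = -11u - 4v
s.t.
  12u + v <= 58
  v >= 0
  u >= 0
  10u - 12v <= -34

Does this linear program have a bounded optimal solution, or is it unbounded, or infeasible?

bounded optimum

Corner points and z = -11u - 4v:
  (0, 58) → z = -232
  (331/77, 494/77) → z = -5617/77
  (0, 17/6) → z = -34/3
The feasible region has finitely many vertices and no improving ray; the minimum is -232 at (0, 58).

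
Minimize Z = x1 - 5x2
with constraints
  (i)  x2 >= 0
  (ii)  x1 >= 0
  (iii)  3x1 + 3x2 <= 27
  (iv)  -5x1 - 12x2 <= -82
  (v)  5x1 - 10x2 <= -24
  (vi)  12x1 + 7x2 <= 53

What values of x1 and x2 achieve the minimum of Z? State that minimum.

Extreme points and Z = x1 - 5x2:
  (0, 41/6) → Z = -205/6
  (0, 53/7) → Z = -265/7
  (62/109, 719/109) → Z = -3533/109

At the optimal vertex, x1 = 0 and 12x1 + 7x2 = 53.
Solving simultaneously gives x1 = 0, x2 = 53/7.

x1 = 0, x2 = 53/7, minimum Z = -265/7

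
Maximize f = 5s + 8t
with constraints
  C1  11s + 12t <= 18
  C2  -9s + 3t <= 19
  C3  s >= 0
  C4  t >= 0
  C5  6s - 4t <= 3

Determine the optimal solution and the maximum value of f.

s = 0, t = 3/2, maximum f = 12

Extreme points and f = 5s + 8t:
  (0, 3/2) → f = 12
  (27/29, 75/116) → f = 285/29
  (0, 0) → f = 0
  (1/2, 0) → f = 5/2

The optimum lies where 11s + 12t = 18 and s = 0.
Solving simultaneously gives s = 0, t = 3/2.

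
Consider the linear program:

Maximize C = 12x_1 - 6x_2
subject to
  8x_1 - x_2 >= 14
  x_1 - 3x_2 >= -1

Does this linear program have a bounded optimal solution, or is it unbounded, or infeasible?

unbounded

From the feasible point (43/23, 22/23), moving in the direction (3, 1) keeps every constraint satisfied while C increases without bound.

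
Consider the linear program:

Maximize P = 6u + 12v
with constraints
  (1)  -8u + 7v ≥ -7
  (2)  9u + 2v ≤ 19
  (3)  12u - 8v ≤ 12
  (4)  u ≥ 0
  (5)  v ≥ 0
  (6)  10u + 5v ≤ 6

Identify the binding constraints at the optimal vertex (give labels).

Extreme points and P = 6u + 12v:
  (0, 0) → P = 0
  (0, 6/5) → P = 72/5
  (3/5, 0) → P = 18/5

The maximum is at (0, 6/5). Substituting into each constraint, equality holds for (4) and (6); the remaining constraints have slack.

(4) and (6)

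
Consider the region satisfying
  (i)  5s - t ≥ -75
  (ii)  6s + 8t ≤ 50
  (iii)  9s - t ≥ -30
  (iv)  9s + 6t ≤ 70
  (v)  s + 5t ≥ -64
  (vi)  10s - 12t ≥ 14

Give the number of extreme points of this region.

5

Pairwise boundary intersections that survive every other constraint:
  (65/9, 5/6)
  (89/19, 52/19)
  (-107/23, -273/23)
  (-187/49, -213/49)
  (734/39, -646/39)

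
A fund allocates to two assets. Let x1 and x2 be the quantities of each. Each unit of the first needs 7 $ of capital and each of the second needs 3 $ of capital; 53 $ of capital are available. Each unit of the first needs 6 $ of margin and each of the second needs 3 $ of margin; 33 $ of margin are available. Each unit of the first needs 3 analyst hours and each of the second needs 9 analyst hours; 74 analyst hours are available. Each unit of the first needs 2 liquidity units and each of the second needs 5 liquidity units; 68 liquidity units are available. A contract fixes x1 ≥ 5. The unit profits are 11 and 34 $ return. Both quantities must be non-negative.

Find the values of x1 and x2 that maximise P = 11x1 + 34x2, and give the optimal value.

x1 = 5, x2 = 1, maximum P = 89

Vertices and P = 11x1 + 34x2:
  (11/2, 0) → P = 121/2
  (5, 0) → P = 55
  (5, 1) → P = 89

The optimum lies where 6x1 + 3x2 = 33 and x1 = 5.
Solving simultaneously gives x1 = 5, x2 = 1.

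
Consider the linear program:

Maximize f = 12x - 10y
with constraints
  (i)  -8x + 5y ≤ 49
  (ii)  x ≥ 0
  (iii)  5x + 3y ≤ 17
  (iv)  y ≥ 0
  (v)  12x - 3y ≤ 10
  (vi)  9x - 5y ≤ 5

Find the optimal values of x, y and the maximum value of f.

x = 5/9, y = 0, maximum f = 20/3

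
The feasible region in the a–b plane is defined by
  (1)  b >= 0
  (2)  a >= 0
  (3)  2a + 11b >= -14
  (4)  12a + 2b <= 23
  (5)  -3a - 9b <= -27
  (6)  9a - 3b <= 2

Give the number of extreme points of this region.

4

The feasible vertices (each the meet of two boundaries and inside every other half-plane) are:
  (0, 23/2)
  (0, 3)
  (73/54, 61/18)
  (11/10, 79/30)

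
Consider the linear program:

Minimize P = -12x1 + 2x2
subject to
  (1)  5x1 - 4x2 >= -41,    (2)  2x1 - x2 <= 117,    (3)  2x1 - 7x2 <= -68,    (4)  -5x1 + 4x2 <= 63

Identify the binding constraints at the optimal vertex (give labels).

Extreme points and P = -12x1 + 2x2:
  (509/3, 667/3) → P = -4774/3
  (-5/9, 86/9) → P = 232/9
  (887/12, 185/6) → P = -2476/3

The minimum is at (509/3, 667/3). Substituting into each constraint, equality holds for (1) and (2); the remaining constraints have slack.

(1) and (2)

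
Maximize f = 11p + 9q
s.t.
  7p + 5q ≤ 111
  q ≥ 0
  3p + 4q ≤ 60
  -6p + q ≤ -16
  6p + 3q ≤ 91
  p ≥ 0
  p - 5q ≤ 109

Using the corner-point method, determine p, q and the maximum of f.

p = 144/13, q = 87/13, maximum f = 2367/13

Feasible corners and f = 11p + 9q:
  (144/13, 87/13) → f = 2367/13
  (122/9, 29/9) → f = 1603/9
  (8/3, 0) → f = 88/3
  (91/6, 0) → f = 1001/6
  (124/27, 104/9) → f = 4172/27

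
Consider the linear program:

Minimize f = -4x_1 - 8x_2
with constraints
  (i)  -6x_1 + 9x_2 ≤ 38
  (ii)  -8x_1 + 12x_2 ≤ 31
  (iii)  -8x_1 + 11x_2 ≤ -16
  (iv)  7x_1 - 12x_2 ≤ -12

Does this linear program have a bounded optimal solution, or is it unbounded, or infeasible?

unbounded

From the feasible point (533/8, 47), moving in the direction (12, 7) keeps every constraint satisfied while f decreases without bound.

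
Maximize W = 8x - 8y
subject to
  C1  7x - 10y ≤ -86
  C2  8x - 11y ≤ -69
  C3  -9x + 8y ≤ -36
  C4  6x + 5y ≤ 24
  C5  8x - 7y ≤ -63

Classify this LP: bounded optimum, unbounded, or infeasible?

infeasible

The boundaries 7x - 10y = -86 and 6x + 5y = 24 meet at (-2, 36/5), but that point violates -9x + 8y ≤ -36. Every candidate vertex is excluded by some other constraint, so the feasible region is empty.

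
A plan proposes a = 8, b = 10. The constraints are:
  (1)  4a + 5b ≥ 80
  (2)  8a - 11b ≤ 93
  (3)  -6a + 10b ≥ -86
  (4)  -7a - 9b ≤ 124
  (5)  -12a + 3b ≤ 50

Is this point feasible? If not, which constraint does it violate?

feasible

(1): 82 ≥ 80 ✓
(2): -46 ≤ 93 ✓
(3): 52 ≥ -86 ✓
(4): -146 ≤ 124 ✓
(5): -66 ≤ 50 ✓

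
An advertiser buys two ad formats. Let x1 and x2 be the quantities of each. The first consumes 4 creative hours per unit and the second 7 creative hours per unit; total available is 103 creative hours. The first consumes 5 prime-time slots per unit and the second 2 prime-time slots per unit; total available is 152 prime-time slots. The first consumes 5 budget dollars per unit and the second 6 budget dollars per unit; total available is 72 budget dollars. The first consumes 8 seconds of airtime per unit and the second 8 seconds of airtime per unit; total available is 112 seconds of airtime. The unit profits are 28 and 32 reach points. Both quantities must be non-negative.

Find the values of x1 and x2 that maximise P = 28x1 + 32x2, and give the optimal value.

x1 = 12, x2 = 2, maximum P = 400

Corner points and P = 28x1 + 32x2:
  (0, 0) → P = 0
  (0, 12) → P = 384
  (14, 0) → P = 392
  (12, 2) → P = 400

At the optimal vertex, 5x1 + 6x2 = 72 and 8x1 + 8x2 = 112.
Solving simultaneously gives x1 = 12, x2 = 2.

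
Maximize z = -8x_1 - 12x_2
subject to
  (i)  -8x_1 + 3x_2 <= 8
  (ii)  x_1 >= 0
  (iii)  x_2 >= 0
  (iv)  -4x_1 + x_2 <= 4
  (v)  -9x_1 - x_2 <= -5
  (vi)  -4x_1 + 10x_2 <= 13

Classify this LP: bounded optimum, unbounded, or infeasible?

bounded optimum

Corner points and z = -8x_1 - 12x_2:
  (5/9, 0) → z = -40/9
  (37/94, 137/94) → z = -970/47
The feasible region has finitely many vertices and no improving ray; the maximum is -40/9 at (5/9, 0).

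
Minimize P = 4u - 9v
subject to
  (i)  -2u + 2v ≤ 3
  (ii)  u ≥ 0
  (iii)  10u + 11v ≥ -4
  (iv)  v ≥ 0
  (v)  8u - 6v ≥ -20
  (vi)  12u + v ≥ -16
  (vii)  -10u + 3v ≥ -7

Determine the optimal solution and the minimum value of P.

u = 23/14, v = 22/7, minimum P = -152/7

Feasible corners and P = 4u - 9v:
  (0, 3/2) → P = -27/2
  (23/14, 22/7) → P = -152/7
  (0, 0) → P = 0
  (7/10, 0) → P = 14/5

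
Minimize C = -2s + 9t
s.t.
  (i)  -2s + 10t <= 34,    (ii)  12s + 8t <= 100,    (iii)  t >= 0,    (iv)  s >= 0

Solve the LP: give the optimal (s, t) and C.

s = 25/3, t = 0, minimum C = -50/3

Corner points and C = -2s + 9t:
  (91/17, 76/17) → C = 502/17
  (0, 17/5) → C = 153/5
  (25/3, 0) → C = -50/3
  (0, 0) → C = 0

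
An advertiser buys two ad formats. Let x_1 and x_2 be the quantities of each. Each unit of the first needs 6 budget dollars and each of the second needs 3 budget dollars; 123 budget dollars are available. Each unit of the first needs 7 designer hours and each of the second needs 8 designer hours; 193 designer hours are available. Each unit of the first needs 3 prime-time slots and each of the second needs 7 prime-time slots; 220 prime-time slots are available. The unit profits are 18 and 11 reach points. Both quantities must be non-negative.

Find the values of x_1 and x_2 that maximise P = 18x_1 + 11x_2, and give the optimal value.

x_1 = 15, x_2 = 11, maximum P = 391

Corner points and P = 18x_1 + 11x_2:
  (0, 0) → P = 0
  (0, 193/8) → P = 2123/8
  (41/2, 0) → P = 369
  (15, 11) → P = 391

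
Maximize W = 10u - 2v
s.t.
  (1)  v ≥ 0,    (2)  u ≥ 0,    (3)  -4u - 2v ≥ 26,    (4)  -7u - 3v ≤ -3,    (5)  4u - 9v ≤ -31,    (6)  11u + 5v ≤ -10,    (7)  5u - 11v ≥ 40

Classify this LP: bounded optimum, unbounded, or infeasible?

The boundaries 11u + 5v = -10 and 5u - 11v = 40 meet at (45/73, -245/73), but that point violates v ≥ 0. Every candidate vertex is excluded by some other constraint, so the feasible region is empty.

infeasible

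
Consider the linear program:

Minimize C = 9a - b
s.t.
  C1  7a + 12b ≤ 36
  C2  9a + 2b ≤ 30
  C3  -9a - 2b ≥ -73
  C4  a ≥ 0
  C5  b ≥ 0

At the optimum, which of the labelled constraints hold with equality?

Vertices and C = 9a - b:
  (144/47, 57/47) → C = 1239/47
  (0, 3) → C = -3
  (10/3, 0) → C = 30
  (0, 0) → C = 0

The minimum is at (0, 3). Substituting into each constraint, equality holds for C1 and C4; the remaining constraints have slack.

C1 and C4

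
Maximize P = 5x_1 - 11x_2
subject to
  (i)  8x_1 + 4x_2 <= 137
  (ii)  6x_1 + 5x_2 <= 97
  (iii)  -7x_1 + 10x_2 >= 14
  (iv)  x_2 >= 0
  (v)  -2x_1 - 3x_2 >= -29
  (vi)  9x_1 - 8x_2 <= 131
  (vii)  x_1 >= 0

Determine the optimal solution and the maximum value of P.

Vertices and P = 5x_1 - 11x_2:
  (248/41, 231/41) → P = -1301/41
  (0, 7/5) → P = -77/5
  (0, 29/3) → P = -319/3

At the optimal vertex, -7x_1 + 10x_2 = 14 and x_1 = 0.
Solving simultaneously gives x_1 = 0, x_2 = 7/5.

x_1 = 0, x_2 = 7/5, maximum P = -77/5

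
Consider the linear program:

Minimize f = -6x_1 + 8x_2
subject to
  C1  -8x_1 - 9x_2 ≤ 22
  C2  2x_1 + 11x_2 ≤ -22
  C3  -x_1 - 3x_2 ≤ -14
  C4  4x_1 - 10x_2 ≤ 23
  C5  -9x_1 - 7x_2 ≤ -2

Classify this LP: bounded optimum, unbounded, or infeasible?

infeasible

The boundaries 2x_1 + 11x_2 = -22 and -x_1 - 3x_2 = -14 meet at (44, -10), but that point violates 4x_1 - 10x_2 ≤ 23. Every candidate vertex is excluded by some other constraint, so the feasible region is empty.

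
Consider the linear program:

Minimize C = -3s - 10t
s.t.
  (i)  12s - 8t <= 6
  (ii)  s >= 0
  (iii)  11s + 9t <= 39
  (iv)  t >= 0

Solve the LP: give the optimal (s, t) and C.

s = 0, t = 13/3, minimum C = -130/3

Corner points and C = -3s - 10t:
  (183/98, 201/98) → C = -2559/98
  (1/2, 0) → C = -3/2
  (0, 13/3) → C = -130/3
  (0, 0) → C = 0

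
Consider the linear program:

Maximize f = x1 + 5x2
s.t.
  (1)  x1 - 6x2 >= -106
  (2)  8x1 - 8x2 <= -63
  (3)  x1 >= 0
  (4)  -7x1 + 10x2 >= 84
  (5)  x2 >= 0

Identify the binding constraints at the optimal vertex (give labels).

Feasible corners and f = x1 + 5x2:
  (47/4, 157/8) → f = 879/8
  (0, 53/3) → f = 265/3
  (7/4, 77/8) → f = 399/8
  (0, 42/5) → f = 42

The maximum is at (47/4, 157/8). Substituting into each constraint, equality holds for (1) and (2); the remaining constraints have slack.

(1) and (2)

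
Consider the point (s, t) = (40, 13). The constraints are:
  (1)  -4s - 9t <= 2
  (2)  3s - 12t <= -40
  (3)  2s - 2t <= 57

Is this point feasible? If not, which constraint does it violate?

not feasible — violates (2)

Constraint (2): 3s - 12t = -36, which is not ≤ -40. All other constraints are satisfied.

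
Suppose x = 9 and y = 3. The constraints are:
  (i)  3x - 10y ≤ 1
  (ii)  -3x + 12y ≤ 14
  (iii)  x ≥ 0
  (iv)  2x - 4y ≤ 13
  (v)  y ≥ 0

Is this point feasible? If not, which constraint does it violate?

feasible

(i): -3 ≤ 1 ✓
(ii): 9 ≤ 14 ✓
(iii): 9 ≥ 0 ✓
(iv): 6 ≤ 13 ✓
(v): 3 ≥ 0 ✓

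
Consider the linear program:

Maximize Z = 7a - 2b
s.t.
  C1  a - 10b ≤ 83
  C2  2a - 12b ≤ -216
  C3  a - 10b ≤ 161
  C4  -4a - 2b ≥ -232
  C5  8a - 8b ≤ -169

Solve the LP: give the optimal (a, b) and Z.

Vertices and Z = 7a - 2b:
  (-789/2, -191/4) → Z = -2666
  (-15/4, 139/8) → Z = -61
  (253/8, 211/4) → Z = 927/8
The feasible region is unbounded (it extends along (-1, 2), (-10, -1)), but Z strictly decreases along every unbounded feasible direction, so there is no improving ray and the maximum is attained at a vertex.

a = 253/8, b = 211/4, maximum Z = 927/8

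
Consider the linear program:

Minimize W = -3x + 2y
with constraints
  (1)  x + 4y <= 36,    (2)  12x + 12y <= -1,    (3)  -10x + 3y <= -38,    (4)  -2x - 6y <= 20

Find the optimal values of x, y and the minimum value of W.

Vertices and W = -3x + 2y:
  (151/52, -233/78) → W = -2291/156
  (39/8, -119/24) → W = -589/24
  (28/11, -46/11) → W = -16

The optimum lies where 12x + 12y = -1 and -2x - 6y = 20.
Solving simultaneously gives x = 39/8, y = -119/24.

x = 39/8, y = -119/24, minimum W = -589/24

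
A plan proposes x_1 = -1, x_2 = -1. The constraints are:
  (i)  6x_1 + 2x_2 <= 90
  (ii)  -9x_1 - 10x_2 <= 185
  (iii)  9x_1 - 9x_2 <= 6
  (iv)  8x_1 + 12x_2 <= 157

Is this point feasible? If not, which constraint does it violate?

feasible

(i): -8 ≤ 90 ✓
(ii): 19 ≤ 185 ✓
(iii): 0 ≤ 6 ✓
(iv): -20 ≤ 157 ✓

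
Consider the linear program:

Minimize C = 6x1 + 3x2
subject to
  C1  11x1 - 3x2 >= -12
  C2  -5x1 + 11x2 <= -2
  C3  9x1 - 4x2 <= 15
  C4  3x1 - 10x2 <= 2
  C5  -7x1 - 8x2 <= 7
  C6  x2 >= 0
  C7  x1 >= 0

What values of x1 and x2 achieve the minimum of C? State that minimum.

x1 = 2/5, x2 = 0, minimum C = 12/5

Corner points and C = 6x1 + 3x2:
  (157/79, 57/79) → C = 1113/79
  (2/5, 0) → C = 12/5
  (71/39, 9/26) → C = 311/26
  (2/3, 0) → C = 4

The optimum lies where -5x1 + 11x2 = -2 and x2 = 0.
Solving simultaneously gives x1 = 2/5, x2 = 0.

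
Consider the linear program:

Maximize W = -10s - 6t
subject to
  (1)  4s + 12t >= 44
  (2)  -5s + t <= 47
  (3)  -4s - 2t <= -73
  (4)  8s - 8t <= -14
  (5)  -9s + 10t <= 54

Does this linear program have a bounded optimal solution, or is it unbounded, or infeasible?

bounded optimum

Feasible corners and W = -10s - 6t:
  (139/12, 40/3) → W = -1175/6
  (311/29, 873/58) → W = -5729/29
  (73/2, 153/4) → W = -1189/2
The feasible region has finitely many vertices and no improving ray; the maximum is -1175/6 at (139/12, 40/3).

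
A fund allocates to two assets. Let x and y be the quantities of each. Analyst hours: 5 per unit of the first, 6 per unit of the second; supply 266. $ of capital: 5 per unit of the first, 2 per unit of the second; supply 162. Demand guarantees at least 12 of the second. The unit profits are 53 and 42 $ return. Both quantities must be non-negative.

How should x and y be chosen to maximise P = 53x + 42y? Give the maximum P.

The optimum lies where 5x + 6y = 266 and 5x + 2y = 162.
Solving simultaneously gives x = 22, y = 26.

x = 22, y = 26, maximum P = 2258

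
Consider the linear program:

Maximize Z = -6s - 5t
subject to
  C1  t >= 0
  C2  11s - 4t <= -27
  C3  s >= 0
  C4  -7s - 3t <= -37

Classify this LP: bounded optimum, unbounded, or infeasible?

Feasible corners and Z = -6s - 5t:
  (67/61, 596/61) → Z = -3382/61
  (0, 37/3) → Z = -185/3
The feasible region has finitely many vertices and no improving ray; the maximum is -3382/61 at (67/61, 596/61).

bounded optimum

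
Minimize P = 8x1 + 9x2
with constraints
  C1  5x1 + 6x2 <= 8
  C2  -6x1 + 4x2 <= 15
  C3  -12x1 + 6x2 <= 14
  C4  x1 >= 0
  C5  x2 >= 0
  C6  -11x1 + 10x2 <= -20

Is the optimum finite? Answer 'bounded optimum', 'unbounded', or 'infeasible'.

infeasible

The boundaries 5x1 + 6x2 = 8 and x1 = 0 meet at (0, 4/3), but that point violates -11x1 + 10x2 ≤ -20. Every candidate vertex is excluded by some other constraint, so the feasible region is empty.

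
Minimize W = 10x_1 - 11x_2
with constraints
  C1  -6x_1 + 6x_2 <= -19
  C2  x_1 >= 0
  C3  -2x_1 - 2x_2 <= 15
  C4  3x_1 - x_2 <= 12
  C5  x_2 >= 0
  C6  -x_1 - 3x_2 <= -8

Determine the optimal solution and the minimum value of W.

x_1 = 53/12, x_2 = 5/4, minimum W = 365/12

Feasible corners and W = 10x_1 - 11x_2:
  (53/12, 5/4) → W = 365/12
  (35/8, 29/24) → W = 731/24
  (22/5, 6/5) → W = 154/5

The binding constraints are -6x_1 + 6x_2 = -19 and 3x_1 - x_2 = 12.
Solving simultaneously gives x_1 = 53/12, x_2 = 5/4.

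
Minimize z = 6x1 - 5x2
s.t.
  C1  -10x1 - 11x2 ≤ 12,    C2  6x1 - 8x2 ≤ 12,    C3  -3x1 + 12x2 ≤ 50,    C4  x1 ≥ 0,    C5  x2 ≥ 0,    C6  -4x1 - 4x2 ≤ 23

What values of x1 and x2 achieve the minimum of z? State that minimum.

At the optimal vertex, -3x1 + 12x2 = 50 and x1 = 0.
Solving simultaneously gives x1 = 0, x2 = 25/6.

x1 = 0, x2 = 25/6, minimum z = -125/6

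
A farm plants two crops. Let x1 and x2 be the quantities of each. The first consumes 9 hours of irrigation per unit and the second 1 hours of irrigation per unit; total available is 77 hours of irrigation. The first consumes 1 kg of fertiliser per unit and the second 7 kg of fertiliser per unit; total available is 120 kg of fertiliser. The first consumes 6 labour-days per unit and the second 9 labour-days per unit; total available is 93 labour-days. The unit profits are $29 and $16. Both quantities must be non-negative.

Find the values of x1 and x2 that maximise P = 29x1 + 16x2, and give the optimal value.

x1 = 8, x2 = 5, maximum P = 312

The optimum lies where 9x1 + x2 = 77 and 6x1 + 9x2 = 93.
Solving simultaneously gives x1 = 8, x2 = 5.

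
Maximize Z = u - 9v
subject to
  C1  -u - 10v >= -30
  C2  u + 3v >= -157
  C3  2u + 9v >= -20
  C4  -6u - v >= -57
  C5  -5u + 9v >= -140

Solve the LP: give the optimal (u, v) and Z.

u = 41/4, v = -9/2, maximum Z = 203/4

Corner points and Z = u - 9v:
  (-470/11, 80/11) → Z = -1190/11
  (540/59, 123/59) → Z = -567/59
  (41/4, -9/2) → Z = 203/4

The binding constraints are 2u + 9v = -20 and -6u - v = -57.
Solving simultaneously gives u = 41/4, v = -9/2.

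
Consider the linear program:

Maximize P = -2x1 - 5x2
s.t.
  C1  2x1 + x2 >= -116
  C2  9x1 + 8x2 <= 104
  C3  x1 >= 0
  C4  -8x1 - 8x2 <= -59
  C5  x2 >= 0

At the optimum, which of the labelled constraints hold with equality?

Extreme points and P = -2x1 - 5x2:
  (0, 13) → P = -65
  (104/9, 0) → P = -208/9
  (0, 59/8) → P = -295/8
  (59/8, 0) → P = -59/4

The maximum is at (59/8, 0). Substituting into each constraint, equality holds for C4 and C5; the remaining constraints have slack.

C4 and C5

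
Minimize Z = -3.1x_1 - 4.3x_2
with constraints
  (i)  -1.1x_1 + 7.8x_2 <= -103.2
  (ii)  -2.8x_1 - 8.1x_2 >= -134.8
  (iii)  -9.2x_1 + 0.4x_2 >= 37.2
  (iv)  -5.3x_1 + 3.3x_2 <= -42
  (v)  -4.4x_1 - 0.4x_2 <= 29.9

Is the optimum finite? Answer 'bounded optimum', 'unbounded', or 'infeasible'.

infeasible

The boundaries -1.1x_1 + 7.8x_2 = -103.2 and -2.8x_1 - 8.1x_2 = -134.8 meet at (62912/1025, -14068/3075), but that point violates -9.2x_1 + 0.4x_2 ≥ 37.2. Every candidate vertex is excluded by some other constraint, so the feasible region is empty.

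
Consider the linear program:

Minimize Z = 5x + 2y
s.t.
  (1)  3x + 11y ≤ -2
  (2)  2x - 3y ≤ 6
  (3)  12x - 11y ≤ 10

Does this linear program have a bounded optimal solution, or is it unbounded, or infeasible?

From the feasible point (8/15, -18/55), moving in the direction (-3, -2) keeps every constraint satisfied while Z decreases without bound.

unbounded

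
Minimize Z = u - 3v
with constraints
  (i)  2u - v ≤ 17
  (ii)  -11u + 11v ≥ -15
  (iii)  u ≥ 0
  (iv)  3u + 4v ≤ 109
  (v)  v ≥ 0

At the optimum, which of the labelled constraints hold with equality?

(iii) and (iv)

Feasible corners and Z = u - 3v:
  (172/11, 157/11) → Z = -299/11
  (177/11, 167/11) → Z = -324/11
  (15/11, 0) → Z = 15/11
  (0, 109/4) → Z = -327/4
  (0, 0) → Z = 0

The minimum is at (0, 109/4). Substituting into each constraint, equality holds for (iii) and (iv); the remaining constraints have slack.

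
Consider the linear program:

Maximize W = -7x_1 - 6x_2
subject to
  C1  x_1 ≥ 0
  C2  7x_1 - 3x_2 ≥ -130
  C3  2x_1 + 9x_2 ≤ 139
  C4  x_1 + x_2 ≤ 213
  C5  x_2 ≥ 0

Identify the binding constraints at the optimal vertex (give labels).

Corner points and W = -7x_1 - 6x_2:
  (0, 139/9) → W = -278/3
  (0, 0) → W = 0
  (139/2, 0) → W = -973/2

The maximum is at (0, 0). Substituting into each constraint, equality holds for C1 and C5; the remaining constraints have slack.

C1 and C5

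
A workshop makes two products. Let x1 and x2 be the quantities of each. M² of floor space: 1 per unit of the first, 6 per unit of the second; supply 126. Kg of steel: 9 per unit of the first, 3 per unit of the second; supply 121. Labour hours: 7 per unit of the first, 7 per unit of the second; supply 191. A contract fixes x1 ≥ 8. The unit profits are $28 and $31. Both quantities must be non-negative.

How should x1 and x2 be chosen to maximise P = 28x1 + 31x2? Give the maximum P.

x1 = 8, x2 = 49/3, maximum P = 2191/3

The optimum lies where 9x1 + 3x2 = 121 and x1 = 8.
Solving simultaneously gives x1 = 8, x2 = 49/3.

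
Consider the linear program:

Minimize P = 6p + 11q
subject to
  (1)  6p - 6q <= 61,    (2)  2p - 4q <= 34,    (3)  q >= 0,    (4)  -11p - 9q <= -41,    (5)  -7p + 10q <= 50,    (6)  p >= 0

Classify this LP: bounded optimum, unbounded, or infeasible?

bounded optimum

Extreme points and P = 6p + 11q:
  (61/6, 0) → P = 61
  (455/9, 727/18) → P = 13457/18
  (41/11, 0) → P = 246/11
  (0, 41/9) → P = 451/9
  (0, 5) → P = 55
The feasible region has finitely many vertices and no improving ray; the minimum is 246/11 at (41/11, 0).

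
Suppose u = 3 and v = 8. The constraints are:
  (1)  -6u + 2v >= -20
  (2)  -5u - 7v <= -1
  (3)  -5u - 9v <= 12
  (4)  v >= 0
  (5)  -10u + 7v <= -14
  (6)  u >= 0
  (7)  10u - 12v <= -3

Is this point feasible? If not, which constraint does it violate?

Constraint (5): -10u + 7v = 26, which is not ≤ -14. All other constraints are satisfied.

not feasible — violates (5)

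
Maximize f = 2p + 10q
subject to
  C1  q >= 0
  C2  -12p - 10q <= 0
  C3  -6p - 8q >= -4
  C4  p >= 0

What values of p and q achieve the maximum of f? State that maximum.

p = 0, q = 1/2, maximum f = 5

The optimum lies where -6p - 8q = -4 and p = 0.
Solving simultaneously gives p = 0, q = 1/2.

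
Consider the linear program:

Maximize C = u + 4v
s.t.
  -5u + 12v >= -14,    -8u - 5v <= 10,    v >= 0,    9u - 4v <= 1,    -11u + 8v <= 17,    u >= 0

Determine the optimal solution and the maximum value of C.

The optimum lies where 9u - 4v = 1 and -11u + 8v = 17.
Solving simultaneously gives u = 19/7, v = 41/7.

u = 19/7, v = 41/7, maximum C = 183/7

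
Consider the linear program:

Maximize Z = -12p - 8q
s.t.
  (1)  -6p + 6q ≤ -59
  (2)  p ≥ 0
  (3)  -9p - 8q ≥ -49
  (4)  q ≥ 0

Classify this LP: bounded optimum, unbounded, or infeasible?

The boundaries -6p + 6q = -59 and p = 0 meet at (0, -59/6), but that point violates q ≥ 0. Every candidate vertex is excluded by some other constraint, so the feasible region is empty.

infeasible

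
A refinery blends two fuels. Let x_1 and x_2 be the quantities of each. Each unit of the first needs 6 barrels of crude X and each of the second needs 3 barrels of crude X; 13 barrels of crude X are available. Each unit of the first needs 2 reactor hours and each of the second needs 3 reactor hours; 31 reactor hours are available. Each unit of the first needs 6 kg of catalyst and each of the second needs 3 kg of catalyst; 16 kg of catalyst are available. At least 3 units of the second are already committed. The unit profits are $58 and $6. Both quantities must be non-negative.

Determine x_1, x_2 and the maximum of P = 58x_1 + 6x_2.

Extreme points and P = 58x_1 + 6x_2:
  (0, 13/3) → P = 26
  (0, 3) → P = 18
  (2/3, 3) → P = 170/3

x_1 = 2/3, x_2 = 3, maximum P = 170/3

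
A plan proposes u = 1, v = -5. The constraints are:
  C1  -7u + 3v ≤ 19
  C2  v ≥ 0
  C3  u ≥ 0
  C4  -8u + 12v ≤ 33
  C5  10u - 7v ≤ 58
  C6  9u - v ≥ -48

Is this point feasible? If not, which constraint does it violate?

Constraint C2: v = -5, which is not ≥ 0. All other constraints are satisfied.

not feasible — violates C2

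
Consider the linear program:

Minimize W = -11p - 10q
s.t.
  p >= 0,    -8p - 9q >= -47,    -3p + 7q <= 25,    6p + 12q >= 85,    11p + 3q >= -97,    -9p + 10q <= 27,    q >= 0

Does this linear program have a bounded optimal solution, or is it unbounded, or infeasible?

The boundaries p = 0 and -9p + 10q = 27 meet at (0, 27/10), but that point violates 6p + 12q ≥ 85. Every candidate vertex is excluded by some other constraint, so the feasible region is empty.

infeasible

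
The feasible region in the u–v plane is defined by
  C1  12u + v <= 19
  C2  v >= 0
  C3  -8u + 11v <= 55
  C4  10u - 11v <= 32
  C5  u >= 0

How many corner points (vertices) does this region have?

4

Intersecting each pair of boundary lines and keeping only the points that satisfy every inequality leaves:
  (19/12, 0)
  (11/10, 29/5)
  (0, 0)
  (0, 5)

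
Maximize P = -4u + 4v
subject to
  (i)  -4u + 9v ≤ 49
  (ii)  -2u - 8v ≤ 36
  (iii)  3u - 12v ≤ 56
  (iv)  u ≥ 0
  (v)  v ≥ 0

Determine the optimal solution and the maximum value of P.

u = 0, v = 49/9, maximum P = 196/9

Extreme points and P = -4u + 4v:
  (0, 49/9) → P = 196/9
  (56/3, 0) → P = -224/3
  (0, 0) → P = 0
The feasible region is unbounded (it extends along (4, 1), (9, 4)), but P strictly decreases along every unbounded feasible direction, so there is no improving ray and the maximum is attained at a vertex.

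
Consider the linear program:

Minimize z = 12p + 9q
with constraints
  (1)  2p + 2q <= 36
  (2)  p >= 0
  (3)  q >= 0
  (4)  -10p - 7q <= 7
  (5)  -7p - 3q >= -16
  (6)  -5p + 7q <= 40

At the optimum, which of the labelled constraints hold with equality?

(2) and (3)

Corner points and z = 12p + 9q:
  (0, 0) → z = 0
  (0, 16/3) → z = 48
  (16/7, 0) → z = 192/7

The minimum is at (0, 0). Substituting into each constraint, equality holds for (2) and (3); the remaining constraints have slack.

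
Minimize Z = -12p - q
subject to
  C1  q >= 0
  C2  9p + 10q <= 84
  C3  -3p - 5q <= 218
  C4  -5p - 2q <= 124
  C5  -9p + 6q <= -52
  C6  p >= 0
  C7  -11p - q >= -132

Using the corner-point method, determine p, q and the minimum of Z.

p = 28/3, q = 0, minimum Z = -112

Corner points and Z = -12p - q:
  (28/3, 0) → Z = -112
  (52/9, 0) → Z = -208/3
  (64/9, 2) → Z = -262/3

At the optimal vertex, q = 0 and 9p + 10q = 84.
Solving simultaneously gives p = 28/3, q = 0.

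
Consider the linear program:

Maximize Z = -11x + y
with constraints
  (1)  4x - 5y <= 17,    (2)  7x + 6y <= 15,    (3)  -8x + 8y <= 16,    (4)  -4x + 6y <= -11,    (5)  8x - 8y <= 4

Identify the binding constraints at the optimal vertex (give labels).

(1) and (3)

Extreme points and Z = -11x + y:
  (-27, -25) → Z = 272
  (-29/2, -15) → Z = 289/2
  (-23/2, -19/2) → Z = 117
  (-4, -9/2) → Z = 79/2

The maximum is at (-27, -25). Substituting into each constraint, equality holds for (1) and (3); the remaining constraints have slack.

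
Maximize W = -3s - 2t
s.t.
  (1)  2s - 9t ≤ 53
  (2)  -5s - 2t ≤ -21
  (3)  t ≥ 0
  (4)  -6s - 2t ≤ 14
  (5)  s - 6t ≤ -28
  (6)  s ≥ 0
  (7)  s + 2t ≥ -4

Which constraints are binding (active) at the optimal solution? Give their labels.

Extreme points and W = -3s - 2t:
  (190, 109/3) → W = -1928/3
  (35/16, 161/32) → W = -133/8
  (0, 21/2) → W = -21
The feasible region is unbounded (it extends along (0, 1), (9, 2)), but W strictly decreases along every unbounded feasible direction, so there is no improving ray and the maximum is attained at a vertex.

The maximum is at (35/16, 161/32). Substituting into each constraint, equality holds for (2) and (5); the remaining constraints have slack.

(2) and (5)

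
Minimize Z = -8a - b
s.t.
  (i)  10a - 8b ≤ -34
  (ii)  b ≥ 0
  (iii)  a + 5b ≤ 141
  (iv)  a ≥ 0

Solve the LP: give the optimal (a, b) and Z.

a = 479/29, b = 722/29, minimum Z = -4554/29

Feasible corners and Z = -8a - b:
  (479/29, 722/29) → Z = -4554/29
  (0, 17/4) → Z = -17/4
  (0, 141/5) → Z = -141/5

At the optimal vertex, 10a - 8b = -34 and a + 5b = 141.
Solving simultaneously gives a = 479/29, b = 722/29.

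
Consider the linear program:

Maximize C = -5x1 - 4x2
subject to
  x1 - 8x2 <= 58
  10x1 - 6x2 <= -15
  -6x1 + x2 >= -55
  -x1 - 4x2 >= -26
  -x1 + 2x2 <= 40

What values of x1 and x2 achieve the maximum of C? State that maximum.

Extreme points and C = -5x1 - 4x2:
  (-234/37, -595/74) → C = 2360/37
  (-218/3, -49/3) → C = 1286/3
  (48/23, 275/46) → C = -790/23
  (-18, 11) → C = 46

x1 = -218/3, x2 = -49/3, maximum C = 1286/3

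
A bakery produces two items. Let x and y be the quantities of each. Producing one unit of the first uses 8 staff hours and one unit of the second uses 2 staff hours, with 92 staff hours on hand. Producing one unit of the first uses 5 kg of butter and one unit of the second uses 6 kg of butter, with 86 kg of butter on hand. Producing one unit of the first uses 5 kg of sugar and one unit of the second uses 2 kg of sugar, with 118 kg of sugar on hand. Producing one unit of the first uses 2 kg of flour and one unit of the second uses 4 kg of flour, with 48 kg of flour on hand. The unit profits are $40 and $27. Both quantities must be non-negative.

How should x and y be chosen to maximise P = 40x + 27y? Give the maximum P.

Corner points and P = 40x + 27y:
  (0, 0) → P = 0
  (0, 12) → P = 324
  (23/2, 0) → P = 460
  (10, 6) → P = 562
  (7, 17/2) → P = 1019/2

At the optimal vertex, 8x + 2y = 92 and 5x + 6y = 86.
Solving simultaneously gives x = 10, y = 6.

x = 10, y = 6, maximum P = 562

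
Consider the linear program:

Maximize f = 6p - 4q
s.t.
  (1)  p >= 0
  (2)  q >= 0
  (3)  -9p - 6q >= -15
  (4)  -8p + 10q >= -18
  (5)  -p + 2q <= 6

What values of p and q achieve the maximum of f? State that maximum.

Extreme points and f = 6p - 4q:
  (0, 0) → f = 0
  (0, 5/2) → f = -10
  (5/3, 0) → f = 10

The binding constraints are q = 0 and -9p - 6q = -15.
Solving simultaneously gives p = 5/3, q = 0.

p = 5/3, q = 0, maximum f = 10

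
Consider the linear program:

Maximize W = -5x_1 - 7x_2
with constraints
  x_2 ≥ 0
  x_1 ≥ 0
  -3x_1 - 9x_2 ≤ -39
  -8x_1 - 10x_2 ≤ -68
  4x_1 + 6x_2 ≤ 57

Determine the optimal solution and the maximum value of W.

x_1 = 37/7, x_2 = 18/7, maximum W = -311/7

Vertices and W = -5x_1 - 7x_2:
  (13, 0) → W = -65
  (57/4, 0) → W = -285/4
  (0, 34/5) → W = -238/5
  (0, 19/2) → W = -133/2
  (37/7, 18/7) → W = -311/7

The optimum lies where -3x_1 - 9x_2 = -39 and -8x_1 - 10x_2 = -68.
Solving simultaneously gives x_1 = 37/7, x_2 = 18/7.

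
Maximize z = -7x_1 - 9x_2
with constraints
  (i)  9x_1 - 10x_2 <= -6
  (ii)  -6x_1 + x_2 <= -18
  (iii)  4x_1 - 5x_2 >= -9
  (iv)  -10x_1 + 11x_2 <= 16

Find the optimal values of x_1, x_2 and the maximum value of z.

x_1 = 62/17, x_2 = 66/17, maximum z = -1028/17

Feasible corners and z = -7x_1 - 9x_2:
  (62/17, 66/17) → z = -1028/17
  (12, 57/5) → z = -933/5
  (99/26, 63/13) → z = -1827/26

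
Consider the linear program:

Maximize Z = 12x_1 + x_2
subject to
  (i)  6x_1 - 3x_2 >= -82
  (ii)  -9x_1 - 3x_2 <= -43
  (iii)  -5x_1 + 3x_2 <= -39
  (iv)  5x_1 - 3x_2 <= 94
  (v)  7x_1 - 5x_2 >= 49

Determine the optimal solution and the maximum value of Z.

x_1 = 323/4, x_2 = 413/4, maximum Z = 4289/4

The optimum lies where 5x_1 - 3x_2 = 94 and 7x_1 - 5x_2 = 49.
Solving simultaneously gives x_1 = 323/4, x_2 = 413/4.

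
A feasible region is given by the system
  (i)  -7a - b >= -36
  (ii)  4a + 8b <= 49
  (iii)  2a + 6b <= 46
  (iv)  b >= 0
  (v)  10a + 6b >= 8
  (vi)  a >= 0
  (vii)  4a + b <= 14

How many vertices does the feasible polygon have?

5

The feasible vertices (each the meet of two boundaries and inside every other half-plane) are:
  (0, 49/8)
  (9/4, 5)
  (4/5, 0)
  (7/2, 0)
  (0, 4/3)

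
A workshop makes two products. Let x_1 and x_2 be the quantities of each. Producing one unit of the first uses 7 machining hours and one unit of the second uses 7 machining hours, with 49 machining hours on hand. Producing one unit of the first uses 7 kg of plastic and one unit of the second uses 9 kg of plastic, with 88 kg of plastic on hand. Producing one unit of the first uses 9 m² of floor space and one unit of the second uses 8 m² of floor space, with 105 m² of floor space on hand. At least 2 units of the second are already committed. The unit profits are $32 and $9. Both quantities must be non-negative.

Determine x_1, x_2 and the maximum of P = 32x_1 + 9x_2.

Vertices and P = 32x_1 + 9x_2:
  (0, 7) → P = 63
  (0, 2) → P = 18
  (5, 2) → P = 178

x_1 = 5, x_2 = 2, maximum P = 178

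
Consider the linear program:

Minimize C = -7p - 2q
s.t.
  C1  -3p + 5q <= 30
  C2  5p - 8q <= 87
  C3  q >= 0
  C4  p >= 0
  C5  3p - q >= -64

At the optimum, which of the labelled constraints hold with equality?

C1 and C2

Extreme points and C = -7p - 2q:
  (675, 411) → C = -5547
  (0, 6) → C = -12
  (87/5, 0) → C = -609/5
  (0, 0) → C = 0

The minimum is at (675, 411). Substituting into each constraint, equality holds for C1 and C2; the remaining constraints have slack.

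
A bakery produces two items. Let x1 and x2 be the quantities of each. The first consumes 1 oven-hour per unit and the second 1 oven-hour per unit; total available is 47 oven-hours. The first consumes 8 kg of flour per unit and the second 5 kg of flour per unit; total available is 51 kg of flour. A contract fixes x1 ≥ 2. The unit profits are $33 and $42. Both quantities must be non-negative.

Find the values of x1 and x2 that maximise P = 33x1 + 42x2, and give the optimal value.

Feasible corners and P = 33x1 + 42x2:
  (51/8, 0) → P = 1683/8
  (2, 0) → P = 66
  (2, 7) → P = 360

x1 = 2, x2 = 7, maximum P = 360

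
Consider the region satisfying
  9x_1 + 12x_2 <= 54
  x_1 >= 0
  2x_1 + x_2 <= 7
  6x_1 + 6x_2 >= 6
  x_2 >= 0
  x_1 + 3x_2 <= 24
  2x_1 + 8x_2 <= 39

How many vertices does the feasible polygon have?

Of the 21 pairwise boundary intersections, those satisfying every inequality are:
  (0, 9/2)
  (2, 3)
  (0, 1)
  (7/2, 0)
  (1, 0)

5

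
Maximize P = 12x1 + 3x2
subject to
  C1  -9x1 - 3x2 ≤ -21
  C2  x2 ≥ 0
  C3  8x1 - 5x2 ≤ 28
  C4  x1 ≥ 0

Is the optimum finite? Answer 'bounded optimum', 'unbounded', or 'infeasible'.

unbounded

From the feasible point (7/3, 0), moving in the direction (0, 1) keeps every constraint satisfied while P increases without bound.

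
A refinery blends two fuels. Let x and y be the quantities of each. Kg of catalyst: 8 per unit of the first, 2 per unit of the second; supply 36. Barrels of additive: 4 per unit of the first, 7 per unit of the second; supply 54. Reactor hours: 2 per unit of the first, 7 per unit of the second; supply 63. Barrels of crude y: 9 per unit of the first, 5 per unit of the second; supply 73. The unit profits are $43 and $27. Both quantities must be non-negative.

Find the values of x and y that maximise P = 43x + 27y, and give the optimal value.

Corner points and P = 43x + 27y:
  (0, 0) → P = 0
  (0, 54/7) → P = 1458/7
  (9/2, 0) → P = 387/2
  (3, 6) → P = 291

At the optimal vertex, 8x + 2y = 36 and 4x + 7y = 54.
Solving simultaneously gives x = 3, y = 6.

x = 3, y = 6, maximum P = 291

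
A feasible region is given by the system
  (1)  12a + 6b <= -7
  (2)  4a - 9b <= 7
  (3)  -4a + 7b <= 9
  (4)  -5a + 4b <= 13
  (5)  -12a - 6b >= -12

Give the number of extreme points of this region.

Of the 9 pairwise boundary intersections, those satisfying every inequality are:
  (-7/44, -28/33)
  (-103/108, 20/27)
  (-5, -3)
  (-55/19, -7/19)

4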